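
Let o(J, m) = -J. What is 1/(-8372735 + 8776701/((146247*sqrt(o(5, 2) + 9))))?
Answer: -97498/816321991463 ≈ -1.1944e-7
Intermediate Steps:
1/(-8372735 + 8776701/((146247*sqrt(o(5, 2) + 9)))) = 1/(-8372735 + 8776701/((146247*sqrt(-1*5 + 9)))) = 1/(-8372735 + 8776701/((146247*sqrt(-5 + 9)))) = 1/(-8372735 + 8776701/((146247*sqrt(4)))) = 1/(-8372735 + 8776701/((146247*2))) = 1/(-8372735 + 8776701/292494) = 1/(-8372735 + 8776701*(1/292494)) = 1/(-8372735 + 2925567/97498) = 1/(-816321991463/97498) = -97498/816321991463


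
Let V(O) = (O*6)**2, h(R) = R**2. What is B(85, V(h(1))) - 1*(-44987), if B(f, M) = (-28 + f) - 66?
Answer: 44978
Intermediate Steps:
V(O) = 36*O**2 (V(O) = (6*O)**2 = 36*O**2)
B(f, M) = -94 + f
B(85, V(h(1))) - 1*(-44987) = (-94 + 85) - 1*(-44987) = -9 + 44987 = 44978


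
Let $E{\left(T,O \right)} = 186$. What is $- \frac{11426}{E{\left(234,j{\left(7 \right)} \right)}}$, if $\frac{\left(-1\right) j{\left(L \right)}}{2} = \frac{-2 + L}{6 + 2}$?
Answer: $- \frac{5713}{93} \approx -61.43$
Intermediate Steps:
$j{\left(L \right)} = \frac{1}{2} - \frac{L}{4}$ ($j{\left(L \right)} = - 2 \frac{-2 + L}{6 + 2} = - 2 \frac{-2 + L}{8} = - 2 \left(-2 + L\right) \frac{1}{8} = - 2 \left(- \frac{1}{4} + \frac{L}{8}\right) = \frac{1}{2} - \frac{L}{4}$)
$- \frac{11426}{E{\left(234,j{\left(7 \right)} \right)}} = - \frac{11426}{186} = \left(-11426\right) \frac{1}{186} = - \frac{5713}{93}$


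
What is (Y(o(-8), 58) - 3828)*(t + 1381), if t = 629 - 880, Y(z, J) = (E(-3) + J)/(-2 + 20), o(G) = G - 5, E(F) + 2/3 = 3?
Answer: -116690015/27 ≈ -4.3219e+6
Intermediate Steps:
E(F) = 7/3 (E(F) = -2/3 + 3 = 7/3)
o(G) = -5 + G
Y(z, J) = 7/54 + J/18 (Y(z, J) = (7/3 + J)/(-2 + 20) = (7/3 + J)/18 = (7/3 + J)*(1/18) = 7/54 + J/18)
t = -251
(Y(o(-8), 58) - 3828)*(t + 1381) = ((7/54 + (1/18)*58) - 3828)*(-251 + 1381) = ((7/54 + 29/9) - 3828)*1130 = (181/54 - 3828)*1130 = -206531/54*1130 = -116690015/27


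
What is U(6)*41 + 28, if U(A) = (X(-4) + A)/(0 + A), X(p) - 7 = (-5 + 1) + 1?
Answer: 289/3 ≈ 96.333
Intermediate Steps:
X(p) = 4 (X(p) = 7 + ((-5 + 1) + 1) = 7 + (-4 + 1) = 7 - 3 = 4)
U(A) = (4 + A)/A (U(A) = (4 + A)/(0 + A) = (4 + A)/A)
U(6)*41 + 28 = ((4 + 6)/6)*41 + 28 = ((⅙)*10)*41 + 28 = (5/3)*41 + 28 = 205/3 + 28 = 289/3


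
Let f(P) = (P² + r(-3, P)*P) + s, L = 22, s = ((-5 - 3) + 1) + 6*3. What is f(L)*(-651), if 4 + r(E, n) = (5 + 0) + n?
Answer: -651651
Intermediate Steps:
s = 11 (s = (-8 + 1) + 18 = -7 + 18 = 11)
r(E, n) = 1 + n (r(E, n) = -4 + ((5 + 0) + n) = -4 + (5 + n) = 1 + n)
f(P) = 11 + P² + P*(1 + P) (f(P) = (P² + (1 + P)*P) + 11 = (P² + P*(1 + P)) + 11 = 11 + P² + P*(1 + P))
f(L)*(-651) = (11 + 22 + 2*22²)*(-651) = (11 + 22 + 2*484)*(-651) = (11 + 22 + 968)*(-651) = 1001*(-651) = -651651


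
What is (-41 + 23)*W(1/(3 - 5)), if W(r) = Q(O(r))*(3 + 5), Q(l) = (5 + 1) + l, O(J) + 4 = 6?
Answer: -1152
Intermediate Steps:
O(J) = 2 (O(J) = -4 + 6 = 2)
Q(l) = 6 + l
W(r) = 64 (W(r) = (6 + 2)*(3 + 5) = 8*8 = 64)
(-41 + 23)*W(1/(3 - 5)) = (-41 + 23)*64 = -18*64 = -1152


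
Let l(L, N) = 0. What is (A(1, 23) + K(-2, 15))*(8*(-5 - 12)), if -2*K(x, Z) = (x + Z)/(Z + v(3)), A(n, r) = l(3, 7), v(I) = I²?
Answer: 221/6 ≈ 36.833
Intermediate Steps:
A(n, r) = 0
K(x, Z) = -(Z + x)/(2*(9 + Z)) (K(x, Z) = -(x + Z)/(2*(Z + 3²)) = -(Z + x)/(2*(Z + 9)) = -(Z + x)/(2*(9 + Z)))
(A(1, 23) + K(-2, 15))*(8*(-5 - 12)) = (0 + (-1*15 - 1*(-2))/(2*(9 + 15)))*(8*(-5 - 12)) = (0 + (½)*(-15 + 2)/24)*(8*(-17)) = (0 + (½)*(1/24)*(-13))*(-136) = (0 - 13/48)*(-136) = -13/48*(-136) = 221/6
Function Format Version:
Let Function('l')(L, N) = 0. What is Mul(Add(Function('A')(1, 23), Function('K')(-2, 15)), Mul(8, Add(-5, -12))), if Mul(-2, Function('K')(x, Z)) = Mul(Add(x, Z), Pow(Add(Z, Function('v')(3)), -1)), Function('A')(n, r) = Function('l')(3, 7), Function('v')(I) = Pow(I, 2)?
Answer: Rational(221, 6) ≈ 36.833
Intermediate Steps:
Function('A')(n, r) = 0
Function('K')(x, Z) = Mul(Rational(-1, 2), Pow(Add(9, Z), -1), Add(Z, x)) (Function('K')(x, Z) = Mul(Rational(-1, 2), Mul(Add(x, Z), Pow(Add(Z, Pow(3, 2)), -1))) = Mul(Rational(-1, 2), Mul(Add(Z, x), Pow(Add(Z, 9), -1))) = Mul(Rational(-1, 2), Mul(Add(Z, x), Pow(Add(9, Z), -1))) = Mul(Rational(-1, 2), Mul(Pow(Add(9, Z), -1), Add(Z, x))) = Mul(Rational(-1, 2), Pow(Add(9, Z), -1), Add(Z, x)))
Mul(Add(Function('A')(1, 23), Function('K')(-2, 15)), Mul(8, Add(-5, -12))) = Mul(Add(0, Mul(Rational(1, 2), Pow(Add(9, 15), -1), Add(Mul(-1, 15), Mul(-1, -2)))), Mul(8, Add(-5, -12))) = Mul(Add(0, Mul(Rational(1, 2), Pow(24, -1), Add(-15, 2))), Mul(8, -17)) = Mul(Add(0, Mul(Rational(1, 2), Rational(1, 24), -13)), -136) = Mul(Add(0, Rational(-13, 48)), -136) = Mul(Rational(-13, 48), -136) = Rational(221, 6)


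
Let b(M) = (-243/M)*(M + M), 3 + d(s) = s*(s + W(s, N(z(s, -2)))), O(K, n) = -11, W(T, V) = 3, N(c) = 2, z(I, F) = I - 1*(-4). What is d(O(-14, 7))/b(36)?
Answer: -85/486 ≈ -0.17490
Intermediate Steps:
z(I, F) = 4 + I (z(I, F) = I + 4 = 4 + I)
d(s) = -3 + s*(3 + s) (d(s) = -3 + s*(s + 3) = -3 + s*(3 + s))
b(M) = -486 (b(M) = (-243/M)*(2*M) = -486)
d(O(-14, 7))/b(36) = (-3 + (-11)² + 3*(-11))/(-486) = (-3 + 121 - 33)*(-1/486) = 85*(-1/486) = -85/486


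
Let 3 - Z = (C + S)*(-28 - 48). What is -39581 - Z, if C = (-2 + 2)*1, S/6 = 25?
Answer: -50984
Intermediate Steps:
S = 150 (S = 6*25 = 150)
C = 0 (C = 0*1 = 0)
Z = 11403 (Z = 3 - (0 + 150)*(-28 - 48) = 3 - 150*(-76) = 3 - 1*(-11400) = 3 + 11400 = 11403)
-39581 - Z = -39581 - 1*11403 = -39581 - 11403 = -50984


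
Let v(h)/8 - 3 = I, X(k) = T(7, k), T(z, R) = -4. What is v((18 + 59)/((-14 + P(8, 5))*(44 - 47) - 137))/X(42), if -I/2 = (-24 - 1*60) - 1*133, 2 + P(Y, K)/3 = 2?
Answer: -874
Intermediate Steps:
P(Y, K) = 0 (P(Y, K) = -6 + 3*2 = -6 + 6 = 0)
X(k) = -4
I = 434 (I = -2*((-24 - 1*60) - 1*133) = -2*((-24 - 60) - 133) = -2*(-84 - 133) = -2*(-217) = 434)
v(h) = 3496 (v(h) = 24 + 8*434 = 24 + 3472 = 3496)
v((18 + 59)/((-14 + P(8, 5))*(44 - 47) - 137))/X(42) = 3496/(-4) = 3496*(-¼) = -874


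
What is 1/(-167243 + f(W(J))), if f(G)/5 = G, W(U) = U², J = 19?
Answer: -1/165438 ≈ -6.0446e-6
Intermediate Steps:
f(G) = 5*G
1/(-167243 + f(W(J))) = 1/(-167243 + 5*19²) = 1/(-167243 + 5*361) = 1/(-167243 + 1805) = 1/(-165438) = -1/165438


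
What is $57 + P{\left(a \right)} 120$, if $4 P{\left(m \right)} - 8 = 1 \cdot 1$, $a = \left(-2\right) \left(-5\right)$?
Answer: $327$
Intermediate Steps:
$a = 10$
$P{\left(m \right)} = \frac{9}{4}$ ($P{\left(m \right)} = 2 + \frac{1 \cdot 1}{4} = 2 + \frac{1}{4} \cdot 1 = 2 + \frac{1}{4} = \frac{9}{4}$)
$57 + P{\left(a \right)} 120 = 57 + \frac{9}{4} \cdot 120 = 57 + 270 = 327$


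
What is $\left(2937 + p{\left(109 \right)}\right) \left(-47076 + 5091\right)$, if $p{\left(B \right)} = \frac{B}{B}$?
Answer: $-123351930$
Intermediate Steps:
$p{\left(B \right)} = 1$
$\left(2937 + p{\left(109 \right)}\right) \left(-47076 + 5091\right) = \left(2937 + 1\right) \left(-47076 + 5091\right) = 2938 \left(-41985\right) = -123351930$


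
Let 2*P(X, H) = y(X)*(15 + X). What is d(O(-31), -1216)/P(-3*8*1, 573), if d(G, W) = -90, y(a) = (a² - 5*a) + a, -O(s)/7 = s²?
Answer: 5/168 ≈ 0.029762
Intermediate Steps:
O(s) = -7*s²
y(a) = a² - 4*a
P(X, H) = X*(-4 + X)*(15 + X)/2 (P(X, H) = ((X*(-4 + X))*(15 + X))/2 = (X*(-4 + X)*(15 + X))/2 = X*(-4 + X)*(15 + X)/2)
d(O(-31), -1216)/P(-3*8*1, 573) = -90*(-1/(12*(-4 - 3*8*1)*(15 - 3*8*1))) = -90*(-1/(12*(-4 - 24*1)*(15 - 24*1))) = -90*(-1/(12*(-4 - 24)*(15 - 24))) = -90/((½)*(-24)*(-28)*(-9)) = -90/(-3024) = -90*(-1/3024) = 5/168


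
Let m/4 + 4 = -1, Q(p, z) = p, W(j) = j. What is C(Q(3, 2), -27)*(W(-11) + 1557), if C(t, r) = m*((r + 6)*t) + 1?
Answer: 1949506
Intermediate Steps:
m = -20 (m = -16 + 4*(-1) = -16 - 4 = -20)
C(t, r) = 1 - 20*t*(6 + r) (C(t, r) = -20*(r + 6)*t + 1 = -20*(6 + r)*t + 1 = -20*t*(6 + r) + 1 = 1 - 20*t*(6 + r))
C(Q(3, 2), -27)*(W(-11) + 1557) = (1 - 120*3 - 20*(-27)*3)*(-11 + 1557) = (1 - 360 + 1620)*1546 = 1261*1546 = 1949506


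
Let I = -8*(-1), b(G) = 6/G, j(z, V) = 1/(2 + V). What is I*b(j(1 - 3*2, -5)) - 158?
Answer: -302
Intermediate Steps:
I = 8
I*b(j(1 - 3*2, -5)) - 158 = 8*(6/(1/(2 - 5))) - 158 = 8*(6/(1/(-3))) - 158 = 8*(6/(-⅓)) - 158 = 8*(6*(-3)) - 158 = 8*(-18) - 158 = -144 - 158 = -302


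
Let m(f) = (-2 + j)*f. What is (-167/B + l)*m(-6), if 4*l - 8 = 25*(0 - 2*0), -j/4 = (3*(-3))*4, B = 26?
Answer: 48990/13 ≈ 3768.5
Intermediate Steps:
j = 144 (j = -4*3*(-3)*4 = -(-36)*4 = -4*(-36) = 144)
m(f) = 142*f (m(f) = (-2 + 144)*f = 142*f)
l = 2 (l = 2 + (25*(0 - 2*0))/4 = 2 + (25*(0 + 0))/4 = 2 + (25*0)/4 = 2 + (1/4)*0 = 2 + 0 = 2)
(-167/B + l)*m(-6) = (-167/26 + 2)*(142*(-6)) = (-167*1/26 + 2)*(-852) = (-167/26 + 2)*(-852) = -115/26*(-852) = 48990/13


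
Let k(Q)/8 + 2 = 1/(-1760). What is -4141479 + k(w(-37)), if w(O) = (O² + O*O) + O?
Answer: -911128901/220 ≈ -4.1415e+6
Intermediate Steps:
w(O) = O + 2*O² (w(O) = (O² + O²) + O = 2*O² + O = O + 2*O²)
k(Q) = -3521/220 (k(Q) = -16 + 8/(-1760) = -16 + 8*(-1/1760) = -16 - 1/220 = -3521/220)
-4141479 + k(w(-37)) = -4141479 - 3521/220 = -911128901/220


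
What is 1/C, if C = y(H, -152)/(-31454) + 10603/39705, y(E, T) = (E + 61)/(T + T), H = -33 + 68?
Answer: 11864370165/3168433354 ≈ 3.7446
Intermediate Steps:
H = 35
y(E, T) = (61 + E)/(2*T) (y(E, T) = (61 + E)/((2*T)) = (61 + E)*(1/(2*T)) = (61 + E)/(2*T))
C = 3168433354/11864370165 (C = ((½)*(61 + 35)/(-152))/(-31454) + 10603/39705 = ((½)*(-1/152)*96)*(-1/31454) + 10603*(1/39705) = -6/19*(-1/31454) + 10603/39705 = 3/298813 + 10603/39705 = 3168433354/11864370165 ≈ 0.26705)
1/C = 1/(3168433354/11864370165) = 11864370165/3168433354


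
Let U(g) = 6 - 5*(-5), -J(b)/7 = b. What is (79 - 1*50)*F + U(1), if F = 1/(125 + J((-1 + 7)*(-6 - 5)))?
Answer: 18226/587 ≈ 31.049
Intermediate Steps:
J(b) = -7*b
U(g) = 31 (U(g) = 6 + 25 = 31)
F = 1/587 (F = 1/(125 - 7*(-1 + 7)*(-6 - 5)) = 1/(125 - 42*(-11)) = 1/(125 - 7*(-66)) = 1/(125 + 462) = 1/587 ≈ 0.0017036)
(79 - 1*50)*F + U(1) = (79 - 1*50)*(1/587) + 31 = (79 - 50)*(1/587) + 31 = 29*(1/587) + 31 = 29/587 + 31 = 18226/587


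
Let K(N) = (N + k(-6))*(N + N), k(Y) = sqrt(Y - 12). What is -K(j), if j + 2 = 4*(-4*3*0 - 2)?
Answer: -200 + 60*I*sqrt(2) ≈ -200.0 + 84.853*I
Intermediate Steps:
k(Y) = sqrt(-12 + Y)
j = -10 (j = -2 + 4*(-4*3*0 - 2) = -2 + 4*(-12*0 - 2) = -2 + 4*(0 - 2) = -2 + 4*(-2) = -2 - 8 = -10)
K(N) = 2*N*(N + 3*I*sqrt(2)) (K(N) = (N + sqrt(-12 - 6))*(N + N) = (N + sqrt(-18))*(2*N) = (N + 3*I*sqrt(2))*(2*N) = 2*N*(N + 3*I*sqrt(2)))
-K(j) = -2*(-10)*(-10 + 3*I*sqrt(2)) = -(200 - 60*I*sqrt(2)) = -200 + 60*I*sqrt(2)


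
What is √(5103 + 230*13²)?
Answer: √43973 ≈ 209.70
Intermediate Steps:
√(5103 + 230*13²) = √(5103 + 230*169) = √(5103 + 38870) = √43973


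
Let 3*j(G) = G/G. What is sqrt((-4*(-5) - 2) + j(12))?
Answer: sqrt(165)/3 ≈ 4.2817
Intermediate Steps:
j(G) = 1/3 (j(G) = (G/G)/3 = (1/3)*1 = 1/3)
sqrt((-4*(-5) - 2) + j(12)) = sqrt((-4*(-5) - 2) + 1/3) = sqrt((20 - 2) + 1/3) = sqrt(18 + 1/3) = sqrt(55/3) = sqrt(165)/3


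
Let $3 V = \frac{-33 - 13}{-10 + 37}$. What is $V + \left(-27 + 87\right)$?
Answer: $\frac{4814}{81} \approx 59.432$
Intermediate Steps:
$V = - \frac{46}{81}$ ($V = \frac{\left(-33 - 13\right) \frac{1}{-10 + 37}}{3} = \frac{\left(-46\right) \frac{1}{27}}{3} = \frac{1}{3} \left(- \frac{46}{27}\right) = - \frac{46}{81} \approx -0.5679$)
$V + \left(-27 + 87\right) = - \frac{46}{81} + \left(-27 + 87\right) = - \frac{46}{81} + 60 = \frac{4814}{81}$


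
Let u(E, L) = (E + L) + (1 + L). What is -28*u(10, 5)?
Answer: -588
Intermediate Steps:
u(E, L) = 1 + E + 2*L
-28*u(10, 5) = -28*(1 + 10 + 2*5) = -28*(1 + 10 + 10) = -28*21 = -588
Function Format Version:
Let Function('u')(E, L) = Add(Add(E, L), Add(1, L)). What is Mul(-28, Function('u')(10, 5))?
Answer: -588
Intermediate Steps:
Function('u')(E, L) = Add(1, E, Mul(2, L))
Mul(-28, Function('u')(10, 5)) = Mul(-28, Add(1, 10, Mul(2, 5))) = Mul(-28, Add(1, 10, 10)) = Mul(-28, 21) = -588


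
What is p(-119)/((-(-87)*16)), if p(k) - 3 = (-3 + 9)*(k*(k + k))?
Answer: 56645/464 ≈ 122.08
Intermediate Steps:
p(k) = 3 + 12*k**2 (p(k) = 3 + (-3 + 9)*(k*(k + k)) = 3 + 6*(k*(2*k)) = 3 + 6*(2*k**2) = 3 + 12*k**2)
p(-119)/((-(-87)*16)) = (3 + 12*(-119)**2)/((-(-87)*16)) = (3 + 12*14161)/((-29*(-3)*16)) = (3 + 169932)/((87*16)) = 169935/1392 = 169935*(1/1392) = 56645/464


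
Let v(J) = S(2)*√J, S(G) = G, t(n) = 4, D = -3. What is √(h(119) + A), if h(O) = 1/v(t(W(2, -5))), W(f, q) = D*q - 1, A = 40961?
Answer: 3*√18205/2 ≈ 202.39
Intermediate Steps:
W(f, q) = -1 - 3*q (W(f, q) = -3*q - 1 = -1 - 3*q)
v(J) = 2*√J
h(O) = ¼ (h(O) = 1/(2*√4) = 1/(2*2) = 1/4 = ¼)
√(h(119) + A) = √(¼ + 40961) = √(163845/4) = 3*√18205/2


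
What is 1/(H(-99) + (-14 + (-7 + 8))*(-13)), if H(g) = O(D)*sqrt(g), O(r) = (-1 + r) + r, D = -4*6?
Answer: 169/266260 + 147*I*sqrt(11)/266260 ≈ 0.00063472 + 0.0018311*I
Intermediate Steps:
D = -24
O(r) = -1 + 2*r
H(g) = -49*sqrt(g) (H(g) = (-1 + 2*(-24))*sqrt(g) = (-1 - 48)*sqrt(g) = -49*sqrt(g))
1/(H(-99) + (-14 + (-7 + 8))*(-13)) = 1/(-147*I*sqrt(11) + (-14 + (-7 + 8))*(-13)) = 1/(-147*I*sqrt(11) + (-14 + 1)*(-13)) = 1/(-147*I*sqrt(11) - 13*(-13)) = 1/(-147*I*sqrt(11) + 169) = 1/(169 - 147*I*sqrt(11))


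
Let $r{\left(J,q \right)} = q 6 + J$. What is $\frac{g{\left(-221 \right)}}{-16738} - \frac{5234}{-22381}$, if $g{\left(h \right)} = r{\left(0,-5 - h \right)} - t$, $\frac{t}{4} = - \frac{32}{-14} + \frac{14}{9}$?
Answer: $\frac{1856761258}{11800315107} \approx 0.15735$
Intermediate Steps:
$r{\left(J,q \right)} = J + 6 q$ ($r{\left(J,q \right)} = 6 q + J = J + 6 q$)
$t = \frac{968}{63}$ ($t = 4 \left(- \frac{32}{-14} + \frac{14}{9}\right) = 4 \left(\left(-32\right) \left(- \frac{1}{14}\right) + 14 \cdot \frac{1}{9}\right) = 4 \left(\frac{16}{7} + \frac{14}{9}\right) = 4 \cdot \frac{242}{63} = \frac{968}{63} \approx 15.365$)
$g{\left(h \right)} = - \frac{2858}{63} - 6 h$ ($g{\left(h \right)} = \left(0 + 6 \left(-5 - h\right)\right) - \frac{968}{63} = \left(0 - \left(30 + 6 h\right)\right) - \frac{968}{63} = \left(-30 - 6 h\right) - \frac{968}{63} = - \frac{2858}{63} - 6 h$)
$\frac{g{\left(-221 \right)}}{-16738} - \frac{5234}{-22381} = \frac{- \frac{2858}{63} - -1326}{-16738} - \frac{5234}{-22381} = \left(- \frac{2858}{63} + 1326\right) \left(- \frac{1}{16738}\right) - - \frac{5234}{22381} = \frac{80680}{63} \left(- \frac{1}{16738}\right) + \frac{5234}{22381} = - \frac{40340}{527247} + \frac{5234}{22381} = \frac{1856761258}{11800315107}$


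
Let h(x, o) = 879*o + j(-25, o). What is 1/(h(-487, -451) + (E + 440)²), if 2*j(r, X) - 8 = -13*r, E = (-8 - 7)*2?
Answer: -2/456325 ≈ -4.3828e-6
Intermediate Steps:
E = -30 (E = -15*2 = -30)
j(r, X) = 4 - 13*r/2 (j(r, X) = 4 + (-13*r)/2 = 4 - 13*r/2)
h(x, o) = 333/2 + 879*o (h(x, o) = 879*o + (4 - 13/2*(-25)) = 879*o + (4 + 325/2) = 879*o + 333/2 = 333/2 + 879*o)
1/(h(-487, -451) + (E + 440)²) = 1/((333/2 + 879*(-451)) + (-30 + 440)²) = 1/((333/2 - 396429) + 410²) = 1/(-792525/2 + 168100) = 1/(-456325/2) = -2/456325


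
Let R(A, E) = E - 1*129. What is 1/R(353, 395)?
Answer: 1/266 ≈ 0.0037594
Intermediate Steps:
R(A, E) = -129 + E (R(A, E) = E - 129 = -129 + E)
1/R(353, 395) = 1/(-129 + 395) = 1/266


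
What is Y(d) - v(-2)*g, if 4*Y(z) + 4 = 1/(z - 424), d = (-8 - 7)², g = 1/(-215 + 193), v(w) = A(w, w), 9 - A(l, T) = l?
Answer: -399/796 ≈ -0.50126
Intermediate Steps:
A(l, T) = 9 - l
v(w) = 9 - w
g = -1/22 (g = 1/(-22) = -1/22 ≈ -0.045455)
d = 225 (d = (-15)² = 225)
Y(z) = -1 + 1/(4*(-424 + z)) (Y(z) = -1 + 1/(4*(z - 424)) = -1 + 1/(4*(-424 + z)))
Y(d) - v(-2)*g = (1697/4 - 1*225)/(-424 + 225) - (9 - 1*(-2))*(-1)/22 = (1697/4 - 225)/(-199) - (9 + 2)*(-1)/22 = -1/199*797/4 - 11*(-1)/22 = -797/796 - 1*(-½) = -797/796 + ½ = -399/796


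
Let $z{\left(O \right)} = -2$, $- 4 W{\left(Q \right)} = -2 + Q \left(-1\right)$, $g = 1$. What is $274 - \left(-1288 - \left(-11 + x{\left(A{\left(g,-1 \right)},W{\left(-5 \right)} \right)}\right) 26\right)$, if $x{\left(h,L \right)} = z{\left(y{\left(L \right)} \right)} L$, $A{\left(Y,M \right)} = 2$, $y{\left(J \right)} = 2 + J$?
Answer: $1315$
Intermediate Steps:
$W{\left(Q \right)} = \frac{1}{2} + \frac{Q}{4}$ ($W{\left(Q \right)} = - \frac{-2 + Q \left(-1\right)}{4} = - \frac{-2 - Q}{4} = \frac{1}{2} + \frac{Q}{4}$)
$x{\left(h,L \right)} = - 2 L$
$274 - \left(-1288 - \left(-11 + x{\left(A{\left(g,-1 \right)},W{\left(-5 \right)} \right)}\right) 26\right) = 274 - \left(-1288 - \left(-11 - 2 \left(\frac{1}{2} + \frac{1}{4} \left(-5\right)\right)\right) 26\right) = 274 - \left(-1288 - \left(-11 - 2 \left(\frac{1}{2} - \frac{5}{4}\right)\right) 26\right) = 274 - \left(-1288 - \left(-11 - - \frac{3}{2}\right) 26\right) = 274 - \left(-1288 - \left(-11 + \frac{3}{2}\right) 26\right) = 274 - \left(-1288 - \left(- \frac{19}{2}\right) 26\right) = 274 - \left(-1288 - -247\right) = 274 - \left(-1288 + 247\right) = 274 - -1041 = 274 + 1041 = 1315$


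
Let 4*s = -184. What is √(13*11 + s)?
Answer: √97 ≈ 9.8489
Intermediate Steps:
s = -46 (s = (¼)*(-184) = -46)
√(13*11 + s) = √(13*11 - 46) = √(143 - 46) = √97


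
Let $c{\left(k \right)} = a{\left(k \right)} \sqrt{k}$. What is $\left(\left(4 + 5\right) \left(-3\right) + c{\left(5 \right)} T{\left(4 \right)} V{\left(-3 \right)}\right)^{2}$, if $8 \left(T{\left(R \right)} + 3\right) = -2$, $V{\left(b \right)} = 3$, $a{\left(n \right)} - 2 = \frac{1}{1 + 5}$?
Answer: $\frac{189461}{64} + \frac{4563 \sqrt{5}}{4} \approx 5511.1$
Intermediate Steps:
$a{\left(n \right)} = \frac{13}{6}$ ($a{\left(n \right)} = 2 + \frac{1}{1 + 5} = 2 + \frac{1}{6} = \frac{13}{6}$)
$c{\left(k \right)} = \frac{13 \sqrt{k}}{6}$
$T{\left(R \right)} = - \frac{13}{4}$ ($T{\left(R \right)} = -3 + \frac{1}{8} \left(-2\right) = -3 - \frac{1}{4} = - \frac{13}{4}$)
$\left(\left(4 + 5\right) \left(-3\right) + c{\left(5 \right)} T{\left(4 \right)} V{\left(-3 \right)}\right)^{2} = \left(\left(4 + 5\right) \left(-3\right) + \frac{13 \sqrt{5}}{6} \left(- \frac{13}{4}\right) 3\right)^{2} = \left(9 \left(-3\right) + - \frac{169 \sqrt{5}}{24} \cdot 3\right)^{2} = \left(-27 - \frac{169 \sqrt{5}}{8}\right)^{2}$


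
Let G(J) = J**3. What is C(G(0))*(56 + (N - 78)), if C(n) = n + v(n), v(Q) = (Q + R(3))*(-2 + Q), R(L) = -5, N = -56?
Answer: -780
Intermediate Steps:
v(Q) = (-5 + Q)*(-2 + Q) (v(Q) = (Q - 5)*(-2 + Q) = (-5 + Q)*(-2 + Q))
C(n) = 10 + n**2 - 6*n (C(n) = n + (10 + n**2 - 7*n) = 10 + n**2 - 6*n)
C(G(0))*(56 + (N - 78)) = (10 + (0**3)**2 - 6*0**3)*(56 + (-56 - 78)) = (10 + 0**2 - 6*0)*(56 - 134) = (10 + 0 + 0)*(-78) = 10*(-78) = -780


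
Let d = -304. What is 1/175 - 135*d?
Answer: 7182001/175 ≈ 41040.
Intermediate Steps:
1/175 - 135*d = 1/175 - 135*(-304) = 1/175 + 41040 = 7182001/175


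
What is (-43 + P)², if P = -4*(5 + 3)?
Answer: 5625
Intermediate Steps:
P = -32 (P = -4*8 = -32)
(-43 + P)² = (-43 - 32)² = (-75)² = 5625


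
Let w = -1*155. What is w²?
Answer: 24025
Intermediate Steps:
w = -155
w² = (-155)² = 24025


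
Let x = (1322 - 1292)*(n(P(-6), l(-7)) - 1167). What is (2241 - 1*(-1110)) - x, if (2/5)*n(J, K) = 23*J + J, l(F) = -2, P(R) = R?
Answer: 49161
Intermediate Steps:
n(J, K) = 60*J (n(J, K) = 5*(23*J + J)/2 = 5*(24*J)/2 = 60*J)
x = -45810 (x = (1322 - 1292)*(60*(-6) - 1167) = 30*(-360 - 1167) = 30*(-1527) = -45810)
(2241 - 1*(-1110)) - x = (2241 - 1*(-1110)) - 1*(-45810) = (2241 + 1110) + 45810 = 3351 + 45810 = 49161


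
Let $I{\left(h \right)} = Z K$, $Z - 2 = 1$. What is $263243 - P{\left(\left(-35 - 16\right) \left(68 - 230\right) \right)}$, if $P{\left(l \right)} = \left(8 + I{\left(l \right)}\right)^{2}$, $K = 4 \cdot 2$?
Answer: $262219$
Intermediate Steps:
$Z = 3$ ($Z = 2 + 1 = 3$)
$K = 8$
$I{\left(h \right)} = 24$ ($I{\left(h \right)} = 3 \cdot 8 = 24$)
$P{\left(l \right)} = 1024$ ($P{\left(l \right)} = \left(8 + 24\right)^{2} = 32^{2} = 1024$)
$263243 - P{\left(\left(-35 - 16\right) \left(68 - 230\right) \right)} = 263243 - 1024 = 262219$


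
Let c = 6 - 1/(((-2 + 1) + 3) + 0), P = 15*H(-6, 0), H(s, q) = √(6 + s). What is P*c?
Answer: 0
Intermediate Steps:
P = 0 (P = 15*√(6 - 6) = 15*√0 = 15*0 = 0)
c = 11/2 (c = 6 - 1/((-1 + 3) + 0) = 6 - 1/(2 + 0) = 6 - 1/2 = 6 - 1*½ = 6 - ½ = 11/2 ≈ 5.5000)
P*c = 0*(11/2) = 0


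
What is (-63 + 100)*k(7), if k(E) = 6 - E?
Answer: -37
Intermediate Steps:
(-63 + 100)*k(7) = (-63 + 100)*(6 - 1*7) = 37*(6 - 7) = 37*(-1) = -37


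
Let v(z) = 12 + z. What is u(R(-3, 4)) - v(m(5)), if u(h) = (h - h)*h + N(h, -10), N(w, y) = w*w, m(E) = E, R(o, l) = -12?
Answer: 127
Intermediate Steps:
N(w, y) = w²
u(h) = h² (u(h) = (h - h)*h + h² = 0*h + h² = 0 + h² = h²)
u(R(-3, 4)) - v(m(5)) = (-12)² - (12 + 5) = 144 - 1*17 = 144 - 17 = 127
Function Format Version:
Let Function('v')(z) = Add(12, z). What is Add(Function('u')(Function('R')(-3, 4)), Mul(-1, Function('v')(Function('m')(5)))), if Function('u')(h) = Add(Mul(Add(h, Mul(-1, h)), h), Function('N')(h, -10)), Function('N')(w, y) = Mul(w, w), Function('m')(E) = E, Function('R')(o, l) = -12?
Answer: 127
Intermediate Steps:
Function('N')(w, y) = Pow(w, 2)
Function('u')(h) = Pow(h, 2) (Function('u')(h) = Add(Mul(Add(h, Mul(-1, h)), h), Pow(h, 2)) = Add(Mul(0, h), Pow(h, 2)) = Add(0, Pow(h, 2)) = Pow(h, 2))
Add(Function('u')(Function('R')(-3, 4)), Mul(-1, Function('v')(Function('m')(5)))) = Add(Pow(-12, 2), Mul(-1, Add(12, 5))) = Add(144, Mul(-1, 17)) = Add(144, -17) = 127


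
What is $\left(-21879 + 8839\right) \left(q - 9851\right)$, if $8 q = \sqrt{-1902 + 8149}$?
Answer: $128457040 - 1630 \sqrt{6247} \approx 1.2833 \cdot 10^{8}$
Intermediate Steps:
$q = \frac{\sqrt{6247}}{8}$ ($q = \frac{\sqrt{-1902 + 8149}}{8} = \frac{\sqrt{6247}}{8} \approx 9.8797$)
$\left(-21879 + 8839\right) \left(q - 9851\right) = \left(-21879 + 8839\right) \left(\frac{\sqrt{6247}}{8} - 9851\right) = - 13040 \left(-9851 + \frac{\sqrt{6247}}{8}\right) = 128457040 - 1630 \sqrt{6247}$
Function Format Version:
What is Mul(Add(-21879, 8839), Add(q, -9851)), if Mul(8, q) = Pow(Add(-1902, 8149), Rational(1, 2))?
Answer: Add(128457040, Mul(-1630, Pow(6247, Rational(1, 2)))) ≈ 1.2833e+8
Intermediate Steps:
q = Mul(Rational(1, 8), Pow(6247, Rational(1, 2))) (q = Mul(Rational(1, 8), Pow(Add(-1902, 8149), Rational(1, 2))) = Mul(Rational(1, 8), Pow(6247, Rational(1, 2))) ≈ 9.8797)
Mul(Add(-21879, 8839), Add(q, -9851)) = Mul(Add(-21879, 8839), Add(Mul(Rational(1, 8), Pow(6247, Rational(1, 2))), -9851)) = Mul(-13040, Add(-9851, Mul(Rational(1, 8), Pow(6247, Rational(1, 2))))) = Add(128457040, Mul(-1630, Pow(6247, Rational(1, 2))))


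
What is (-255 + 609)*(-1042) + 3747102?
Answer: 3378234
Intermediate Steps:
(-255 + 609)*(-1042) + 3747102 = 354*(-1042) + 3747102 = -368868 + 3747102 = 3378234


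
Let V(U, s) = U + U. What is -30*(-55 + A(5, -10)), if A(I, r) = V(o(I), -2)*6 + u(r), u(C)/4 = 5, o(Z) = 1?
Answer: 690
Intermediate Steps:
u(C) = 20 (u(C) = 4*5 = 20)
V(U, s) = 2*U
A(I, r) = 32 (A(I, r) = (2*1)*6 + 20 = 2*6 + 20 = 12 + 20 = 32)
-30*(-55 + A(5, -10)) = -30*(-55 + 32) = -30*(-23) = 690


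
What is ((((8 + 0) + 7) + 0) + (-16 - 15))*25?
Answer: -400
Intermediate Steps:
((((8 + 0) + 7) + 0) + (-16 - 15))*25 = (((8 + 7) + 0) - 31)*25 = ((15 + 0) - 31)*25 = (15 - 31)*25 = -16*25 = -400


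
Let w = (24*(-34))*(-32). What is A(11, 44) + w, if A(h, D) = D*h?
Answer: 26596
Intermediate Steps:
w = 26112 (w = -816*(-32) = 26112)
A(11, 44) + w = 44*11 + 26112 = 484 + 26112 = 26596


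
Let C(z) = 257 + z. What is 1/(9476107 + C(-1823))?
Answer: 1/9474541 ≈ 1.0555e-7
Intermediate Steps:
1/(9476107 + C(-1823)) = 1/(9476107 + (257 - 1823)) = 1/(9476107 - 1566) = 1/9474541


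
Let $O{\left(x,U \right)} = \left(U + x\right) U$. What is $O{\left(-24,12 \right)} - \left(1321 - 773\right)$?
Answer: $-692$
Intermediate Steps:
$O{\left(x,U \right)} = U \left(U + x\right)$
$O{\left(-24,12 \right)} - \left(1321 - 773\right) = 12 \left(12 - 24\right) - \left(1321 - 773\right) = 12 \left(-12\right) - \left(1321 - 773\right) = -144 - 548 = -692$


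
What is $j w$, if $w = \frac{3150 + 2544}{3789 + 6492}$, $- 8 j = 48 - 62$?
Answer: $\frac{6643}{6854} \approx 0.96922$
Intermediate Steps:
$j = \frac{7}{4}$ ($j = - \frac{48 - 62}{8} = \left(- \frac{1}{8}\right) \left(-14\right) = \frac{7}{4} \approx 1.75$)
$w = \frac{1898}{3427}$ ($w = \frac{5694}{10281} = 5694 \cdot \frac{1}{10281} = \frac{1898}{3427} \approx 0.55384$)
$j w = \frac{7}{4} \cdot \frac{1898}{3427} = \frac{6643}{6854}$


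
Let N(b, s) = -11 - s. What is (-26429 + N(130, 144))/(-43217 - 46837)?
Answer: 13292/45027 ≈ 0.29520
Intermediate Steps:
(-26429 + N(130, 144))/(-43217 - 46837) = (-26429 + (-11 - 1*144))/(-43217 - 46837) = (-26429 + (-11 - 144))/(-90054) = (-26429 - 155)*(-1/90054) = -26584*(-1/90054) = 13292/45027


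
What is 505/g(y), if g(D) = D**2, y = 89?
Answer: 505/7921 ≈ 0.063755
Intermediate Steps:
505/g(y) = 505/(89**2) = 505/7921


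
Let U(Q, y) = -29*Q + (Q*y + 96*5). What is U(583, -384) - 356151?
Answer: -596450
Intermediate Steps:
U(Q, y) = 480 - 29*Q + Q*y (U(Q, y) = -29*Q + (Q*y + 480) = -29*Q + (480 + Q*y) = 480 - 29*Q + Q*y)
U(583, -384) - 356151 = (480 - 29*583 + 583*(-384)) - 356151 = (480 - 16907 - 223872) - 356151 = -240299 - 356151 = -596450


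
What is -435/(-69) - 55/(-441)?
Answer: 65210/10143 ≈ 6.4291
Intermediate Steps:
-435/(-69) - 55/(-441) = -435*(-1/69) - 55*(-1/441) = 145/23 + 55/441 = 65210/10143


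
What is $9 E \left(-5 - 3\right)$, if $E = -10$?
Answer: $720$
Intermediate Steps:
$9 E \left(-5 - 3\right) = 9 \left(-10\right) \left(-5 - 3\right) = \left(-90\right) \left(-8\right) = 720$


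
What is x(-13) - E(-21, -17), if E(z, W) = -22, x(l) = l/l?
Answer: 23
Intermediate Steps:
x(l) = 1
x(-13) - E(-21, -17) = 1 - 1*(-22) = 1 + 22 = 23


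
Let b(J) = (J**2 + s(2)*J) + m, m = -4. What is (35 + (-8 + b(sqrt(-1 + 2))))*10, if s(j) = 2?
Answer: 260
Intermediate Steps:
b(J) = -4 + J**2 + 2*J (b(J) = (J**2 + 2*J) - 4 = -4 + J**2 + 2*J)
(35 + (-8 + b(sqrt(-1 + 2))))*10 = (35 + (-8 + (-4 + (sqrt(-1 + 2))**2 + 2*sqrt(-1 + 2))))*10 = (35 + (-8 + (-4 + (sqrt(1))**2 + 2*sqrt(1))))*10 = (35 + (-8 + (-4 + 1**2 + 2*1)))*10 = (35 + (-8 + (-4 + 1 + 2)))*10 = (35 + (-8 - 1))*10 = (35 - 9)*10 = 26*10 = 260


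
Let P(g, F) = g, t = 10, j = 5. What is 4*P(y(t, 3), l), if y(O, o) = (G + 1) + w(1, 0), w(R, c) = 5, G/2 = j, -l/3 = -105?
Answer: 64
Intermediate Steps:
l = 315 (l = -3*(-105) = 315)
G = 10 (G = 2*5 = 10)
y(O, o) = 16 (y(O, o) = (10 + 1) + 5 = 11 + 5 = 16)
4*P(y(t, 3), l) = 4*16 = 64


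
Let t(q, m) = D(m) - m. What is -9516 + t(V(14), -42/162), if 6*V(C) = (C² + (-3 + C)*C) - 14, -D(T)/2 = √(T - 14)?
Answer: -256925/27 - 2*I*√1155/9 ≈ -9515.7 - 7.5523*I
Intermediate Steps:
D(T) = -2*√(-14 + T) (D(T) = -2*√(T - 14) = -2*√(-14 + T))
V(C) = -7/3 + C²/6 + C*(-3 + C)/6 (V(C) = ((C² + (-3 + C)*C) - 14)/6 = ((C² + C*(-3 + C)) - 14)/6 = (-14 + C² + C*(-3 + C))/6 = -7/3 + C²/6 + C*(-3 + C)/6)
t(q, m) = -m - 2*√(-14 + m) (t(q, m) = -2*√(-14 + m) - m = -m - 2*√(-14 + m))
-9516 + t(V(14), -42/162) = -9516 + (-(-42)/162 - 2*√(-14 - 42/162)) = -9516 + (-(-42)/162 - 2*√(-14 - 42*1/162)) = -9516 + (-1*(-7/27) - 2*√(-14 - 7/27)) = -9516 + (7/27 - 2*I*√1155/9) = -256925/27 - 2*I*√1155/9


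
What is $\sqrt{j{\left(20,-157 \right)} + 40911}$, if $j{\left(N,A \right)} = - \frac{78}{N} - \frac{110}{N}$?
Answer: $\frac{2 \sqrt{255635}}{5} \approx 202.24$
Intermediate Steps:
$j{\left(N,A \right)} = - \frac{188}{N}$
$\sqrt{j{\left(20,-157 \right)} + 40911} = \sqrt{- \frac{188}{20} + 40911} = \sqrt{\left(-188\right) \frac{1}{20} + 40911} = \sqrt{- \frac{47}{5} + 40911} = \sqrt{\frac{204508}{5}} = \frac{2 \sqrt{255635}}{5}$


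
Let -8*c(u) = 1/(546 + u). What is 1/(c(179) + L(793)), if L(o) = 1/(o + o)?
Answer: 4599400/2107 ≈ 2182.9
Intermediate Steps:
L(o) = 1/(2*o)
c(u) = -1/(8*(546 + u))
1/(c(179) + L(793)) = 1/(-1/(4368 + 8*179) + (1/2)/793) = 1/(-1/(4368 + 1432) + (1/2)*(1/793)) = 1/(-1/5800 + 1/1586) = 1/(2107/4599400) = 4599400/2107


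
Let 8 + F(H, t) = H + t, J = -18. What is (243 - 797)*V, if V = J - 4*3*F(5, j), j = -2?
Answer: -23268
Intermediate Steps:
F(H, t) = -8 + H + t (F(H, t) = -8 + (H + t) = -8 + H + t)
V = 42 (V = -18 - 4*3*(-8 + 5 - 2) = -18 - 12*(-5) = -18 - 1*(-60) = -18 + 60 = 42)
(243 - 797)*V = (243 - 797)*42 = -554*42 = -23268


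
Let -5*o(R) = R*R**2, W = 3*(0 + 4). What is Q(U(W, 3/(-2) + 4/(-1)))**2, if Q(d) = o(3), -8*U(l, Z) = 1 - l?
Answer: 729/25 ≈ 29.160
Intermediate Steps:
W = 12 (W = 3*4 = 12)
U(l, Z) = -1/8 + l/8 (U(l, Z) = -(1 - l)/8 = -1/8 + l/8)
o(R) = -R**3/5 (o(R) = -R*R**2/5 = -R**3/5)
Q(d) = -27/5 (Q(d) = -1/5*3**3 = -1/5*27 = -27/5)
Q(U(W, 3/(-2) + 4/(-1)))**2 = (-27/5)**2 = 729/25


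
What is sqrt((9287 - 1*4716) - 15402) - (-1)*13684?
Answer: 13684 + I*sqrt(10831) ≈ 13684.0 + 104.07*I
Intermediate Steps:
sqrt((9287 - 1*4716) - 15402) - (-1)*13684 = sqrt((9287 - 4716) - 15402) - 1*(-13684) = sqrt(4571 - 15402) + 13684 = sqrt(-10831) + 13684 = I*sqrt(10831) + 13684 = 13684 + I*sqrt(10831)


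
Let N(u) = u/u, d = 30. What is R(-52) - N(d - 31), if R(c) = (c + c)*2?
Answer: -209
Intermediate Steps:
N(u) = 1
R(c) = 4*c (R(c) = (2*c)*2 = 4*c)
R(-52) - N(d - 31) = 4*(-52) - 1*1 = -208 - 1 = -209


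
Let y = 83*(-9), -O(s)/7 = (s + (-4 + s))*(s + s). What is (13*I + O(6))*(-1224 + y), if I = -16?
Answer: 1734480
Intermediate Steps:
O(s) = -14*s*(-4 + 2*s) (O(s) = -7*(s + (-4 + s))*(s + s) = -7*(-4 + 2*s)*2*s = -14*s*(-4 + 2*s))
y = -747
(13*I + O(6))*(-1224 + y) = (13*(-16) + 28*6*(2 - 1*6))*(-1224 - 747) = (-208 + 28*6*(2 - 6))*(-1971) = (-208 + 28*6*(-4))*(-1971) = (-208 - 672)*(-1971) = -880*(-1971) = 1734480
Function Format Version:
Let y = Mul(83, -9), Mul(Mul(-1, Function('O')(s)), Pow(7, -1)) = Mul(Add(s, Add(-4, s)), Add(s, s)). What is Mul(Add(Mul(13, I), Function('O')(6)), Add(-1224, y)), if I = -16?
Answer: 1734480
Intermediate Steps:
Function('O')(s) = Mul(-14, s, Add(-4, Mul(2, s))) (Function('O')(s) = Mul(-7, Mul(Add(s, Add(-4, s)), Add(s, s))) = Mul(-7, Mul(Add(-4, Mul(2, s)), Mul(2, s))) = Mul(-7, Mul(2, s, Add(-4, Mul(2, s)))) = Mul(-14, s, Add(-4, Mul(2, s))))
y = -747
Mul(Add(Mul(13, I), Function('O')(6)), Add(-1224, y)) = Mul(Add(Mul(13, -16), Mul(28, 6, Add(2, Mul(-1, 6)))), Add(-1224, -747)) = Mul(Add(-208, Mul(28, 6, Add(2, -6))), -1971) = Mul(Add(-208, Mul(28, 6, -4)), -1971) = Mul(Add(-208, -672), -1971) = Mul(-880, -1971) = 1734480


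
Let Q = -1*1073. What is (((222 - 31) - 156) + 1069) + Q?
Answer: 31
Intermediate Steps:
Q = -1073
(((222 - 31) - 156) + 1069) + Q = (((222 - 31) - 156) + 1069) - 1073 = ((191 - 156) + 1069) - 1073 = (35 + 1069) - 1073 = 1104 - 1073 = 31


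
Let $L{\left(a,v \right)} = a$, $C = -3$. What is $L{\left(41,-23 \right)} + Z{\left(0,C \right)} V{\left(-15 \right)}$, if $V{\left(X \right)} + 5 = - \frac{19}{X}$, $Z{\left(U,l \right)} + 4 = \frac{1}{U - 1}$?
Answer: $\frac{179}{3} \approx 59.667$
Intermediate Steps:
$Z{\left(U,l \right)} = -4 + \frac{1}{-1 + U}$ ($Z{\left(U,l \right)} = -4 + \frac{1}{U - 1} = -4 + \frac{1}{-1 + U}$)
$V{\left(X \right)} = -5 - \frac{19}{X}$
$L{\left(41,-23 \right)} + Z{\left(0,C \right)} V{\left(-15 \right)} = 41 + \frac{5 - 0}{-1 + 0} \left(-5 - \frac{19}{-15}\right) = 41 + \frac{5 + 0}{-1} \left(-5 - - \frac{19}{15}\right) = 41 + \left(-1\right) 5 \left(-5 + \frac{19}{15}\right) = 41 - - \frac{56}{3} = 41 + \frac{56}{3} = \frac{179}{3}$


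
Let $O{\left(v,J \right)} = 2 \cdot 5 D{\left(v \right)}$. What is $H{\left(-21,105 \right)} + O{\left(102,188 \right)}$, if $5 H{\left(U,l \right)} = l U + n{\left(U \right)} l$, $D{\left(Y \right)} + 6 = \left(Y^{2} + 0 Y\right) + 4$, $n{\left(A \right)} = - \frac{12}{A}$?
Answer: $103591$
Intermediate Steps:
$D{\left(Y \right)} = -2 + Y^{2}$ ($D{\left(Y \right)} = -6 + \left(\left(Y^{2} + 0 Y\right) + 4\right) = -6 + \left(\left(Y^{2} + 0\right) + 4\right) = -6 + \left(Y^{2} + 4\right) = -6 + \left(4 + Y^{2}\right) = -2 + Y^{2}$)
$H{\left(U,l \right)} = - \frac{12 l}{5 U} + \frac{U l}{5}$ ($H{\left(U,l \right)} = \frac{l U + - \frac{12}{U} l}{5} = \frac{U l - \frac{12 l}{U}}{5} = - \frac{12 l}{5 U} + \frac{U l}{5}$)
$O{\left(v,J \right)} = -20 + 10 v^{2}$ ($O{\left(v,J \right)} = 2 \cdot 5 \left(-2 + v^{2}\right) = 2 \left(-10 + 5 v^{2}\right) = -20 + 10 v^{2}$)
$H{\left(-21,105 \right)} + O{\left(102,188 \right)} = \frac{1}{5} \cdot 105 \frac{1}{-21} \left(-12 + \left(-21\right)^{2}\right) - \left(20 - 10 \cdot 102^{2}\right) = \frac{1}{5} \cdot 105 \left(- \frac{1}{21}\right) \left(-12 + 441\right) + \left(-20 + 10 \cdot 10404\right) = \frac{1}{5} \cdot 105 \left(- \frac{1}{21}\right) 429 + \left(-20 + 104040\right) = -429 + 104020 = 103591$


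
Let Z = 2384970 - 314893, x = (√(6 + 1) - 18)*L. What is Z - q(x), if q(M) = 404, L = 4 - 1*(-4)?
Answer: 2069673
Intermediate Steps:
L = 8 (L = 4 + 4 = 8)
x = -144 + 8*√7 (x = (√(6 + 1) - 18)*8 = (√7 - 18)*8 = (-18 + √7)*8 = -144 + 8*√7 ≈ -122.83)
Z = 2070077
Z - q(x) = 2070077 - 1*404 = 2070077 - 404 = 2069673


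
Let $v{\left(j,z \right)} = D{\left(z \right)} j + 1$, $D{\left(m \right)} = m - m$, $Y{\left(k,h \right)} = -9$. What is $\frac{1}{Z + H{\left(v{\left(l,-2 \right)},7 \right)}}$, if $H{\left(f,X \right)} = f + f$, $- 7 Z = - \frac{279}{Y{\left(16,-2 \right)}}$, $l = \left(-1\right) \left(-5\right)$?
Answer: $- \frac{7}{17} \approx -0.41176$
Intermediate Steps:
$D{\left(m \right)} = 0$
$l = 5$
$Z = - \frac{31}{7}$ ($Z = - \frac{\left(-279\right) \frac{1}{-9}}{7} = - \frac{\left(-279\right) \left(- \frac{1}{9}\right)}{7} = \left(- \frac{1}{7}\right) 31 = - \frac{31}{7} \approx -4.4286$)
$v{\left(j,z \right)} = 1$ ($v{\left(j,z \right)} = 0 j + 1 = 0 + 1 = 1$)
$H{\left(f,X \right)} = 2 f$
$\frac{1}{Z + H{\left(v{\left(l,-2 \right)},7 \right)}} = \frac{1}{- \frac{31}{7} + 2 \cdot 1} = \frac{1}{- \frac{31}{7} + 2} = \frac{1}{- \frac{17}{7}} = - \frac{7}{17}$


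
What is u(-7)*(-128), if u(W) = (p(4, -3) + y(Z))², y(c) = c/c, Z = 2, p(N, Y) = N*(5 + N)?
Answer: -175232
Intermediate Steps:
y(c) = 1
u(W) = 1369 (u(W) = (4*(5 + 4) + 1)² = (4*9 + 1)² = (36 + 1)² = 37² = 1369)
u(-7)*(-128) = 1369*(-128) = -175232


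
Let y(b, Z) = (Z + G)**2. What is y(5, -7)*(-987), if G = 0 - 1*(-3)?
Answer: -15792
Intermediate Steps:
G = 3 (G = 0 + 3 = 3)
y(b, Z) = (3 + Z)**2 (y(b, Z) = (Z + 3)**2 = (3 + Z)**2)
y(5, -7)*(-987) = (3 - 7)**2*(-987) = (-4)**2*(-987) = 16*(-987) = -15792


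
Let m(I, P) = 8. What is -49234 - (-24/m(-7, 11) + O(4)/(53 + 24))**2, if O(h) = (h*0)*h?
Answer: -49243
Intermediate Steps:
O(h) = 0 (O(h) = 0*h = 0)
-49234 - (-24/m(-7, 11) + O(4)/(53 + 24))**2 = -49234 - (-24/8 + 0/(53 + 24))**2 = -49234 - (-24*1/8 + 0/77)**2 = -49234 - (-3 + 0*(1/77))**2 = -49234 - (-3 + 0)**2 = -49234 - 1*(-3)**2 = -49234 - 1*9 = -49234 - 9 = -49243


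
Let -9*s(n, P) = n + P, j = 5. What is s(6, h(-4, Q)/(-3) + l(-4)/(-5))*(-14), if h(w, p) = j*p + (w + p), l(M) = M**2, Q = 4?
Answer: -812/135 ≈ -6.0148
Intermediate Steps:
h(w, p) = w + 6*p (h(w, p) = 5*p + (w + p) = 5*p + (p + w) = w + 6*p)
s(n, P) = -P/9 - n/9 (s(n, P) = -(n + P)/9 = -(P + n)/9 = -P/9 - n/9)
s(6, h(-4, Q)/(-3) + l(-4)/(-5))*(-14) = (-((-4 + 6*4)/(-3) + (-4)**2/(-5))/9 - 1/9*6)*(-14) = (-((-4 + 24)*(-1/3) + 16*(-1/5))/9 - 2/3)*(-14) = (-(20*(-1/3) - 16/5)/9 - 2/3)*(-14) = (-(-20/3 - 16/5)/9 - 2/3)*(-14) = (-1/9*(-148/15) - 2/3)*(-14) = (148/135 - 2/3)*(-14) = (58/135)*(-14) = -812/135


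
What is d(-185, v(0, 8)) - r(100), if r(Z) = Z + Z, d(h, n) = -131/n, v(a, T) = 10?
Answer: -2131/10 ≈ -213.10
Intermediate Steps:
r(Z) = 2*Z
d(-185, v(0, 8)) - r(100) = -131/10 - 2*100 = -131*⅒ - 1*200 = -131/10 - 200 = -2131/10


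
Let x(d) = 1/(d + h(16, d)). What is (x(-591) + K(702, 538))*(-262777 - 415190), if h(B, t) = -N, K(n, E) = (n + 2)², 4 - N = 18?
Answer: -193878515193777/577 ≈ -3.3601e+11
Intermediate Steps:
N = -14 (N = 4 - 1*18 = 4 - 18 = -14)
K(n, E) = (2 + n)²
h(B, t) = 14 (h(B, t) = -1*(-14) = 14)
x(d) = 1/(14 + d) (x(d) = 1/(d + 14) = 1/(14 + d))
(x(-591) + K(702, 538))*(-262777 - 415190) = (1/(14 - 591) + (2 + 702)²)*(-262777 - 415190) = (1/(-577) + 704²)*(-677967) = (-1/577 + 495616)*(-677967) = (285970431/577)*(-677967) = -193878515193777/577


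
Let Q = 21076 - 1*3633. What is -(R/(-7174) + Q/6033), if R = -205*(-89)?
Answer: -15063997/43280742 ≈ -0.34805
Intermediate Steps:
R = 18245
Q = 17443 (Q = 21076 - 3633 = 17443)
-(R/(-7174) + Q/6033) = -(18245/(-7174) + 17443/6033) = -(18245*(-1/7174) + 17443*(1/6033)) = -(-18245/7174 + 17443/6033) = -1*15063997/43280742 = -15063997/43280742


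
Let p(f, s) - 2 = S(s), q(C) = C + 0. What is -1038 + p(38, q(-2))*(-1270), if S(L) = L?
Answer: -1038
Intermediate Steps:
q(C) = C
p(f, s) = 2 + s
-1038 + p(38, q(-2))*(-1270) = -1038 + (2 - 2)*(-1270) = -1038 + 0*(-1270) = -1038 + 0 = -1038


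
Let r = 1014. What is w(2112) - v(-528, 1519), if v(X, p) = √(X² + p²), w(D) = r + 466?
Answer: 1480 - √2586145 ≈ -128.15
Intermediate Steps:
w(D) = 1480 (w(D) = 1014 + 466 = 1480)
w(2112) - v(-528, 1519) = 1480 - √((-528)² + 1519²) = 1480 - √(278784 + 2307361) = 1480 - √2586145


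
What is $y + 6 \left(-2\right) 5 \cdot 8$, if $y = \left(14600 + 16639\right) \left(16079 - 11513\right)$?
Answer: $142636794$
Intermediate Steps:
$y = 142637274$ ($y = 31239 \cdot 4566 = 142637274$)
$y + 6 \left(-2\right) 5 \cdot 8 = 142637274 + 6 \left(-2\right) 5 \cdot 8 = 142637274 + 6 \left(\left(-10\right) 8\right) = 142637274 + 6 \left(-80\right) = 142637274 - 480 = 142636794$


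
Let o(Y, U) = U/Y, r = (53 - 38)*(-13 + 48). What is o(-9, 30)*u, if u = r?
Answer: -1750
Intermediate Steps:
r = 525 (r = 15*35 = 525)
u = 525
o(-9, 30)*u = (30/(-9))*525 = (30*(-⅑))*525 = -10/3*525 = -1750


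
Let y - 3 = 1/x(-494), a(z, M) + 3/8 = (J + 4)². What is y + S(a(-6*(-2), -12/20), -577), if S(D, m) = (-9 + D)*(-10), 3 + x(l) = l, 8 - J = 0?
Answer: -2670385/1988 ≈ -1343.3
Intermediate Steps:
J = 8 (J = 8 - 1*0 = 8 + 0 = 8)
x(l) = -3 + l
a(z, M) = 1149/8 (a(z, M) = -3/8 + (8 + 4)² = -3/8 + 12² = -3/8 + 144 = 1149/8)
y = 1490/497 (y = 3 + 1/(-3 - 494) = 3 + 1/(-497) = 3 - 1/497 = 1490/497 ≈ 2.9980)
S(D, m) = 90 - 10*D
y + S(a(-6*(-2), -12/20), -577) = 1490/497 + (90 - 10*1149/8) = 1490/497 + (90 - 5745/4) = 1490/497 - 5385/4 = -2670385/1988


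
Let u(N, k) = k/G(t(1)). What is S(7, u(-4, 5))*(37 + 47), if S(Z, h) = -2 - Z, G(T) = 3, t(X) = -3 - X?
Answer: -756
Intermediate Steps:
u(N, k) = k/3
S(7, u(-4, 5))*(37 + 47) = (-2 - 1*7)*(37 + 47) = (-2 - 7)*84 = -9*84 = -756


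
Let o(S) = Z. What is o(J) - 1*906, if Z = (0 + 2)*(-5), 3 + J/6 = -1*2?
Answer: -916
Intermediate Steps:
J = -30 (J = -18 + 6*(-1*2) = -18 + 6*(-2) = -18 - 12 = -30)
Z = -10 (Z = 2*(-5) = -10)
o(S) = -10
o(J) - 1*906 = -10 - 1*906 = -10 - 906 = -916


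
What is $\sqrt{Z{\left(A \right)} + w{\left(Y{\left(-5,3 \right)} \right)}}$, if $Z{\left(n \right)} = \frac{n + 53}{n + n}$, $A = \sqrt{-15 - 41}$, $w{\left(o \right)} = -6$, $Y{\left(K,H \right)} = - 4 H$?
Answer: $\frac{\sqrt{-4312 - 742 i \sqrt{14}}}{28} \approx 0.7216 - 2.4537 i$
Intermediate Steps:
$A = 2 i \sqrt{14}$ ($A = \sqrt{-56} = 2 i \sqrt{14} \approx 7.4833 i$)
$Z{\left(n \right)} = \frac{53 + n}{2 n}$
$\sqrt{Z{\left(A \right)} + w{\left(Y{\left(-5,3 \right)} \right)}} = \sqrt{\frac{53 + 2 i \sqrt{14}}{2 \cdot 2 i \sqrt{14}} - 6} = \sqrt{\frac{- \frac{i \sqrt{14}}{28} \left(53 + 2 i \sqrt{14}\right)}{2} - 6} = \sqrt{- \frac{i \sqrt{14} \left(53 + 2 i \sqrt{14}\right)}{56} - 6} = \sqrt{-6 - \frac{i \sqrt{14} \left(53 + 2 i \sqrt{14}\right)}{56}}$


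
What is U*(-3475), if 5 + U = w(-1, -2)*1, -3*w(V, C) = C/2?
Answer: 48650/3 ≈ 16217.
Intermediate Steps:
w(V, C) = -C/6 (w(V, C) = -C/(3*2) = -C/6)
U = -14/3 (U = -5 - 1/6*(-2)*1 = -5 + (1/3)*1 = -5 + 1/3 = -14/3 ≈ -4.6667)
U*(-3475) = -14/3*(-3475) = 48650/3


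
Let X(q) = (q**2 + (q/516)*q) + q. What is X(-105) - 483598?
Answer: -81296941/172 ≈ -4.7266e+5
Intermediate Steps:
X(q) = q + 517*q**2/516 (X(q) = (q**2 + (q*(1/516))*q) + q = (q**2 + (q/516)*q) + q = (q**2 + q**2/516) + q = 517*q**2/516 + q = q + 517*q**2/516)
X(-105) - 483598 = (1/516)*(-105)*(516 + 517*(-105)) - 483598 = (1/516)*(-105)*(516 - 54285) - 483598 = (1/516)*(-105)*(-53769) - 483598 = 1881915/172 - 483598 = -81296941/172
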